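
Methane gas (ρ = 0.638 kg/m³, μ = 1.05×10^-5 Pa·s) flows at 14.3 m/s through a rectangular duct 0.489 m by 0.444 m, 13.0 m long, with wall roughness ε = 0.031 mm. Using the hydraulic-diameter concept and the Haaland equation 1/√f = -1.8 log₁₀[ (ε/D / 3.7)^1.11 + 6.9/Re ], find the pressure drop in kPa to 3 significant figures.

ΔP ≈ 0.0260 kPa

Hydraulic diameter D_h = 4A/P = 4·(0.489·0.444)/(2·(0.489+0.444)) = 0.8685/1.866 = 0.4654 m.
Re = ρVD_h/μ = 0.638·14.3·0.4654/1.05e-05 = 4.044e+05.
ε/D_h = 3.1e-05/0.4654 = 6.66e-05; Haaland gives 1/√f = -1.8 log₁₀[5.41e-06+1.71e-05] = 8.367, so f = 0.01428.
ΔP = f(L/D_h)(ρV²/2) = 0.01428·13/0.4654·65.23 = 26.03 Pa.
ΔP = 0.0260 kPa.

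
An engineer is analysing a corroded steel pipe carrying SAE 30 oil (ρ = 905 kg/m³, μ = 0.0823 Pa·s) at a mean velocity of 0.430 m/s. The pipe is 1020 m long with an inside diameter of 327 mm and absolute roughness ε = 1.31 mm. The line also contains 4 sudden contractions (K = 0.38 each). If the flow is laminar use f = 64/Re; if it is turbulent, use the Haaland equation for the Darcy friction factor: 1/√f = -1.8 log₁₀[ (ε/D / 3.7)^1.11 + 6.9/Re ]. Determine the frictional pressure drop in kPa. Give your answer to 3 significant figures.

Reynolds number Re = ρVD/μ = 905 · 0.43 · 0.327 / 0.0823 = 1546.
Re < 2300 → laminar flow, so f = 64/Re = 64/1546 = 0.04139 (the turbulent correlation is not needed).
Total minor-loss coefficient ΣK = 4·0.38 = 1.52.
ΔP = [f·L/D + ΣK]·(ρV²/2) = [0.04139·1020/0.327 + 1.52]·(905·0.43²/2) = [129.1 + 1.52]·83.67 = 1.093e+04 Pa.
ΔP = 1.093e+04 Pa = 10.9 kPa.

ΔP ≈ 10.9 kPa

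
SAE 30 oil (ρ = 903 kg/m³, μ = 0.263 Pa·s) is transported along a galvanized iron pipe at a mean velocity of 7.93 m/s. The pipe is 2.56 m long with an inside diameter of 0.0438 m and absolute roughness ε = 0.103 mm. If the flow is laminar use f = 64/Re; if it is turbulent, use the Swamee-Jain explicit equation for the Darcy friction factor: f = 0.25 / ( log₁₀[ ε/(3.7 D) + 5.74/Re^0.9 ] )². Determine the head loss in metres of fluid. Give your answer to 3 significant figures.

Reynolds number Re = ρVD/μ = 903 · 7.93 · 0.0438 / 0.263 = 1193.
Re < 2300 → laminar flow, so f = 64/Re = 64/1193 = 0.05367 (the turbulent correlation is not needed).
Darcy-Weisbach: ΔP = f(L/D)(ρV²/2) = 0.05367·(2.56/0.0438)·(903·7.93²/2) = 0.05367·58.45·2.839e+04 = 8.906e+04 Pa.
Head loss h_f = ΔP/(ρg) = 8.906e+04/(903·9.81) = 10.1 m.

h_f ≈ 10.1 m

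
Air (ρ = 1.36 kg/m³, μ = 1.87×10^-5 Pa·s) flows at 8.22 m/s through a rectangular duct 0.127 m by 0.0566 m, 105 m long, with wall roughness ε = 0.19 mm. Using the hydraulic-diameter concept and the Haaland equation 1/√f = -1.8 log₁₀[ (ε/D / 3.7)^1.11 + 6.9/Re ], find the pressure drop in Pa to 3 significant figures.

Hydraulic diameter D_h = 4A/P = 4·(0.127·0.0566)/(2·(0.127+0.0566)) = 0.02875/0.3672 = 0.0783 m.
Re = ρVD_h/μ = 1.36·8.22·0.0783/1.87e-05 = 4.681e+04.
ε/D_h = 0.00019/0.0783 = 0.00243; Haaland gives 1/√f = -1.8 log₁₀[0.000293+0.000147] = 6.041, so f = 0.0274.
ΔP = f(L/D_h)(ρV²/2) = 0.0274·105/0.0783·45.95 = 1688 Pa.

ΔP ≈ 1690 Pa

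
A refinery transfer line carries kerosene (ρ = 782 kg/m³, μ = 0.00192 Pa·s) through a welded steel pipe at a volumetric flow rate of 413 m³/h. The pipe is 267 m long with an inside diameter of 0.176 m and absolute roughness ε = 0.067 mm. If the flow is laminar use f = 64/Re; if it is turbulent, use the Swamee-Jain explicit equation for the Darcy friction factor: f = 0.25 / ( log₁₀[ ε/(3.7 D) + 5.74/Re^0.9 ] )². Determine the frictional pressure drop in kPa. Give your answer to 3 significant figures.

ΔP ≈ 230 kPa

Q = 413 m³/h = 413/3600 = 0.1147 m³/s.
Cross-sectional area A = πD²/4 = π(0.176)²/4 = 0.02433 m²; mean velocity V = Q/A = 0.1147/0.02433 = 4.716 m/s.
Reynolds number Re = ρVD/μ = 782 · 4.716 · 0.176 / 0.00192 = 3.38e+05.
Re > 4000 → turbulent. Relative roughness ε/D = 6.7e-05/0.176 = 0.000381. Swamee-Jain: f = 0.25/(log₁₀[0.000381/3.7 + 5.74/3.38e+05^0.9])² = 0.25/(log₁₀[0.000103 + 6.07e-05])² = 0.25/(-3.786)² = 0.01744.
Darcy-Weisbach: ΔP = f(L/D)(ρV²/2) = 0.01744·(267/0.176)·(782·4.716²/2) = 0.01744·1517·8694 = 2.3e+05 Pa.
ΔP = 2.3e+05 Pa = 230 kPa.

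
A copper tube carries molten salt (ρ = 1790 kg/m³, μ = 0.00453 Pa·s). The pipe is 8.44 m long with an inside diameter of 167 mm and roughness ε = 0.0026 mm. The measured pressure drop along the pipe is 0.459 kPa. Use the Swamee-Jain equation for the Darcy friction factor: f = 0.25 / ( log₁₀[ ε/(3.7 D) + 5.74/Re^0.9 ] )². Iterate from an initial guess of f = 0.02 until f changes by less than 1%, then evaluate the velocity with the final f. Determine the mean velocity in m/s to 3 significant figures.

V ≈ 0.691 m/s

Rearranging Darcy-Weisbach: V = √(2·ΔP·D/(f·L·ρ)). With ε/D = 2.6e-06/0.167 = 1.56e-05, iterate starting from f = 0.02:
  f = 0.02 → V = √(2·459·0.167/(0.02·8.44·1790)) = 0.7123 m/s; Re = ρVD/μ = 4.7e+04; f → 0.02111
  f = 0.02111 → V = 0.6932 m/s; Re = 4.575e+04; f → 0.02124
Converged (Δf/f < 1%). With the final f = 0.02124: V = √(2·459·0.167/(0.02124·8.44·1790)) = 0.6911 m/s.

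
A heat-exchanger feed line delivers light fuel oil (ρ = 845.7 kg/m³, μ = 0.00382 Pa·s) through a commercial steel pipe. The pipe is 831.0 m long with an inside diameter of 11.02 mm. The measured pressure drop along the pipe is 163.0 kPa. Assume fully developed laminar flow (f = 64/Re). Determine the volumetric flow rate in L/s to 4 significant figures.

For laminar flow, f = 64/Re with Re = ρVD/μ, so Darcy-Weisbach reduces to ΔP = 32μLV/D². Solving for V: V = ΔP·D²/(32μL) = 1.63e+05·(0.01102)²/(32·0.00382·831) = 0.1949 m/s.
Check: Re = ρVD/μ = 845.7·0.1949·0.01102/0.00382 = 475.4 < 2300, so the laminar assumption holds.
Q = V·A = 0.1949·(π/4·0.01102²) = 1.859e-05 m³/s = 0.01859 L/s.

Q ≈ 0.01859 L/s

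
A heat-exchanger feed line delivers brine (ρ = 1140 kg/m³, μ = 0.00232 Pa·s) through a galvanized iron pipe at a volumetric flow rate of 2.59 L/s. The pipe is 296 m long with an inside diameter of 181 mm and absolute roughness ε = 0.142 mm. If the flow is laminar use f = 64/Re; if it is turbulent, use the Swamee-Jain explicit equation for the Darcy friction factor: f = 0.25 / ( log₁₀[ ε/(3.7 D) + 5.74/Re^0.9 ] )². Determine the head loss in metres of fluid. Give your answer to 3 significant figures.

Q = 2.59 L/s = 2.59/1000 = 0.00259 m³/s.
Cross-sectional area A = πD²/4 = π(0.181)²/4 = 0.02573 m²; mean velocity V = Q/A = 0.00259/0.02573 = 0.1007 m/s.
Reynolds number Re = ρVD/μ = 1140 · 0.1007 · 0.181 / 0.00232 = 8953.
Re > 4000 → turbulent. Relative roughness ε/D = 0.000142/0.181 = 0.000785. Swamee-Jain: f = 0.25/(log₁₀[0.000785/3.7 + 5.74/8953^0.9])² = 0.25/(log₁₀[0.000212 + 0.00159])² = 0.25/(-2.744)² = 0.03321.
Darcy-Weisbach: ΔP = f(L/D)(ρV²/2) = 0.03321·(296/0.181)·(1140·0.1007²/2) = 0.03321·1635·5.775 = 313.7 Pa.
Head loss h_f = ΔP/(ρg) = 313.7/(1140·9.81) = 0.0280 m.

h_f ≈ 0.0280 m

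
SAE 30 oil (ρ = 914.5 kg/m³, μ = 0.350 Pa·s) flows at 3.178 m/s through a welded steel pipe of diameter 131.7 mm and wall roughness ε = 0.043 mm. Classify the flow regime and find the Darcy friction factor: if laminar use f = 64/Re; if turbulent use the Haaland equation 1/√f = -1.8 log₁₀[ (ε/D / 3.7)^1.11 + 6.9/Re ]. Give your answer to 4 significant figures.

f ≈ 0.05852

Re = ρVD/μ = 914.5·3.178·0.1317/0.35 = 1094.
Re < 2300 → laminar, so f = 64/Re = 0.05852 (roughness is irrelevant in laminar flow).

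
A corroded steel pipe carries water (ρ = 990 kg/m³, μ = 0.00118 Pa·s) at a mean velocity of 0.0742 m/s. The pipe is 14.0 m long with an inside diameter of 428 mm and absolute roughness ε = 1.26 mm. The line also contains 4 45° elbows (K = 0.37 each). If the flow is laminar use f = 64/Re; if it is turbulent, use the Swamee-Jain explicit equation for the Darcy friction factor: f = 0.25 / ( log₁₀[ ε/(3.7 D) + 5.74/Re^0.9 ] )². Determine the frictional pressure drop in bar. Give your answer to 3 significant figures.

ΔP ≈ 6.77×10^-5 bar

Reynolds number Re = ρVD/μ = 990 · 0.0742 · 0.428 / 0.00118 = 2.664e+04.
Re > 4000 → turbulent. Relative roughness ε/D = 0.00126/0.428 = 0.00294. Swamee-Jain: f = 0.25/(log₁₀[0.00294/3.7 + 5.74/2.664e+04^0.9])² = 0.25/(log₁₀[0.000796 + 0.000597])² = 0.25/(-2.856)² = 0.03065.
Total minor-loss coefficient ΣK = 4·0.37 = 1.48.
ΔP = [f·L/D + ΣK]·(ρV²/2) = [0.03065·14/0.428 + 1.48]·(990·0.0742²/2) = [1.002 + 1.48]·2.725 = 6.765 Pa.
ΔP = 6.765 Pa = 6.77×10^-5 bar.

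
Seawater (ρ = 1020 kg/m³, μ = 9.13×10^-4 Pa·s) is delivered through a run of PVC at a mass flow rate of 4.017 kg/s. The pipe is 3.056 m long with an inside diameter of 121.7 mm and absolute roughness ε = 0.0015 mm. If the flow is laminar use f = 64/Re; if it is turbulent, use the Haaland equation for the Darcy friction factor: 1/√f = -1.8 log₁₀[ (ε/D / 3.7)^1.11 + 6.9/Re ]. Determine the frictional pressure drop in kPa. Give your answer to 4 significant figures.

A = πD²/4 = π(0.1217)²/4 = 0.01163 m²; mean velocity V = ṁ/(ρA) = 4.017/(1020 · 0.01163) = 0.3386 m/s.
Reynolds number Re = ρVD/μ = 1020 · 0.3386 · 0.1217 / 0.000913 = 4.603e+04.
Re > 4000 → turbulent. Relative roughness ε/D = 1.5e-06/0.1217 = 1.23e-05. Haaland: 1/√f = -1.8 log₁₀[(1.23e-05/3.7)^1.11 + 6.9/4.603e+04] = -1.8 log₁₀[8.32e-07 + 0.00015] = 6.879, so f = 0.02113.
Darcy-Weisbach: ΔP = f(L/D)(ρV²/2) = 0.02113·(3.056/0.1217)·(1020·0.3386²/2) = 0.02113·25.11·58.46 = 31.02 Pa.
ΔP = 31.02 Pa = 0.03102 kPa.

ΔP ≈ 0.03102 kPa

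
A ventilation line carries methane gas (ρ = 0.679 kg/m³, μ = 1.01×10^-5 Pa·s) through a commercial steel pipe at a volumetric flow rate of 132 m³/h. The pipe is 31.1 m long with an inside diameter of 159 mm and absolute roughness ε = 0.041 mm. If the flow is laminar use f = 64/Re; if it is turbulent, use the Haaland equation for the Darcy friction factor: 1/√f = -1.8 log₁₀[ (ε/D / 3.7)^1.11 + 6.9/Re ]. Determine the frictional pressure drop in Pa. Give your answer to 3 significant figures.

ΔP ≈ 5.95 Pa

Q = 132 m³/h = 132/3600 = 0.03667 m³/s.
Cross-sectional area A = πD²/4 = π(0.159)²/4 = 0.01986 m²; mean velocity V = Q/A = 0.03667/0.01986 = 1.847 m/s.
Reynolds number Re = ρVD/μ = 0.679 · 1.847 · 0.159 / 1.01e-05 = 1.974e+04.
Re > 4000 → turbulent. Relative roughness ε/D = 4.1e-05/0.159 = 0.000258. Haaland: 1/√f = -1.8 log₁₀[(0.000258/3.7)^1.11 + 6.9/1.974e+04] = -1.8 log₁₀[2.43e-05 + 0.00035] = 6.169, so f = 0.02628.
Darcy-Weisbach: ΔP = f(L/D)(ρV²/2) = 0.02628·(31.1/0.159)·(0.679·1.847²/2) = 0.02628·195.6·1.158 = 5.95 Pa.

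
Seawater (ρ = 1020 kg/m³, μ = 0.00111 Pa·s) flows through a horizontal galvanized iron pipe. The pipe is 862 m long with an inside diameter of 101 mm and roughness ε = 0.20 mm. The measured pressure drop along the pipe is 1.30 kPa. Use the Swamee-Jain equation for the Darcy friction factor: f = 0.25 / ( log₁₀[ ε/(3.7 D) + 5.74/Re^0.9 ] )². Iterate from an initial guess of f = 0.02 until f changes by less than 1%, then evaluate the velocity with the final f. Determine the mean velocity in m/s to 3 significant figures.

V ≈ 0.0919 m/s

Rearranging Darcy-Weisbach: V = √(2·ΔP·D/(f·L·ρ)). With ε/D = 0.0002/0.101 = 0.00198, iterate starting from f = 0.02:
  f = 0.02 → V = √(2·1300·0.101/(0.02·862·1020)) = 0.1222 m/s; Re = ρVD/μ = 1.134e+04; f → 0.03332
  f = 0.03332 → V = 0.09468 m/s; Re = 8787; f → 0.03516
  f = 0.03516 → V = 0.09217 m/s; Re = 8554; f → 0.03537
Converged (Δf/f < 1%). With the final f = 0.03537: V = √(2·1300·0.101/(0.03537·862·1020)) = 0.09189 m/s.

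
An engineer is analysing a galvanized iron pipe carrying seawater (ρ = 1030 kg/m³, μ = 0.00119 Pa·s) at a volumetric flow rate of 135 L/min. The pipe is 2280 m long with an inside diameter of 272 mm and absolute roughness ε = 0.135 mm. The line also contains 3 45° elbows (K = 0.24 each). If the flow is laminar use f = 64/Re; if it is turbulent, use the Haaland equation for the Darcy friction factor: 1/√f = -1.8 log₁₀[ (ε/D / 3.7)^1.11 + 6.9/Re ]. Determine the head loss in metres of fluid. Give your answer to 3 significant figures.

Q = 135 L/min = 135/60000 = 0.00225 m³/s.
Cross-sectional area A = πD²/4 = π(0.272)²/4 = 0.05811 m²; mean velocity V = Q/A = 0.00225/0.05811 = 0.03872 m/s.
Reynolds number Re = ρVD/μ = 1030 · 0.03872 · 0.272 / 0.00119 = 9116.
Re > 4000 → turbulent. Relative roughness ε/D = 0.000135/0.272 = 0.000496. Haaland: 1/√f = -1.8 log₁₀[(0.000496/3.7)^1.11 + 6.9/9116] = -1.8 log₁₀[5.03e-05 + 0.000757] = 5.567, so f = 0.03226.
Total minor-loss coefficient ΣK = 3·0.24 = 0.72.
ΔP = [f·L/D + ΣK]·(ρV²/2) = [0.03226·2280/0.272 + 0.72]·(1030·0.03872²/2) = [270.4 + 0.72]·0.7722 = 209.4 Pa.
Head loss h_f = ΔP/(ρg) = 209.4/(1030·9.81) = 0.0207 m.

h_f ≈ 0.0207 m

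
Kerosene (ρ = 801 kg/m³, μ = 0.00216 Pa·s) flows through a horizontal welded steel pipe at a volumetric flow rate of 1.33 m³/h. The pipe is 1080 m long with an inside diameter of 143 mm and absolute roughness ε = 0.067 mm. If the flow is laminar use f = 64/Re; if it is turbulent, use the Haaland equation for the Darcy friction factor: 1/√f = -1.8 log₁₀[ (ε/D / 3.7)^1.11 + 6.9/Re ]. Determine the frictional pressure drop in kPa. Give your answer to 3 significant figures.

ΔP ≈ 0.0840 kPa

Q = 1.33 m³/h = 1.33/3600 = 0.0003694 m³/s.
Cross-sectional area A = πD²/4 = π(0.143)²/4 = 0.01606 m²; mean velocity V = Q/A = 0.0003694/0.01606 = 0.023 m/s.
Reynolds number Re = ρVD/μ = 801 · 0.023 · 0.143 / 0.00216 = 1220.
Re < 2300 → laminar flow, so f = 64/Re = 64/1220 = 0.05247 (the turbulent correlation is not needed).
Darcy-Weisbach: ΔP = f(L/D)(ρV²/2) = 0.05247·(1080/0.143)·(801·0.023²/2) = 0.05247·7552·0.2119 = 83.97 Pa.
ΔP = 83.97 Pa = 0.0840 kPa.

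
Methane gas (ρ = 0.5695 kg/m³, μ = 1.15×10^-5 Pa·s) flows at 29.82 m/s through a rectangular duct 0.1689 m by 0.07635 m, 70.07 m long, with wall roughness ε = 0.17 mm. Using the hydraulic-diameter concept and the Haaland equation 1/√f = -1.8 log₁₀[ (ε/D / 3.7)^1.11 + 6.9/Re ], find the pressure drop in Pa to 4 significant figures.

Hydraulic diameter D_h = 4A/P = 4·(0.1689·0.07635)/(2·(0.1689+0.07635)) = 0.05158/0.4905 = 0.1052 m.
Re = ρVD_h/μ = 0.5695·29.82·0.1052/1.15e-05 = 1.553e+05.
ε/D_h = 0.00017/0.1052 = 0.00162; Haaland gives 1/√f = -1.8 log₁₀[0.000187+4.44e-05] = 6.546, so f = 0.02334.
ΔP = f(L/D_h)(ρV²/2) = 0.02334·70.07/0.1052·253.2 = 3938 Pa.

ΔP ≈ 3938 Pa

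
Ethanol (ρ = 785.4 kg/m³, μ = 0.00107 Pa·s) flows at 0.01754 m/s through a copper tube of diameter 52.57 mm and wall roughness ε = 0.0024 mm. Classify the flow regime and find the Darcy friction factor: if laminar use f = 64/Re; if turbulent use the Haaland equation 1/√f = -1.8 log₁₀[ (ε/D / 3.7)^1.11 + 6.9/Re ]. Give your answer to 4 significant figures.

f ≈ 0.09456

Re = ρVD/μ = 785.4·0.01754·0.05257/0.00107 = 676.8.
Re < 2300 → laminar, so f = 64/Re = 0.09456 (roughness is irrelevant in laminar flow).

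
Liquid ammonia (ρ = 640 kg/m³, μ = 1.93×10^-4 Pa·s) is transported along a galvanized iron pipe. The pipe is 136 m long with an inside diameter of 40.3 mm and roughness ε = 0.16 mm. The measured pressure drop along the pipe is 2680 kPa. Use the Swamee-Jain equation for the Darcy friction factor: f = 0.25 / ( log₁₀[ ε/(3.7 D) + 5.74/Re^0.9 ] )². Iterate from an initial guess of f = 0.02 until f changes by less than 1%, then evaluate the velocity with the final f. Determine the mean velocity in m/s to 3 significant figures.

Rearranging Darcy-Weisbach: V = √(2·ΔP·D/(f·L·ρ)). With ε/D = 0.00016/0.0403 = 0.00397, iterate starting from f = 0.02:
  f = 0.02 → V = √(2·2.68e+06·0.0403/(0.02·136·640)) = 11.14 m/s; Re = ρVD/μ = 1.489e+06; f → 0.02848
  f = 0.02848 → V = 9.335 m/s; Re = 1.248e+06; f → 0.0285
Converged (Δf/f < 1%). With the final f = 0.0285: V = √(2·2.68e+06·0.0403/(0.0285·136·640)) = 9.332 m/s.

V ≈ 9.33 m/s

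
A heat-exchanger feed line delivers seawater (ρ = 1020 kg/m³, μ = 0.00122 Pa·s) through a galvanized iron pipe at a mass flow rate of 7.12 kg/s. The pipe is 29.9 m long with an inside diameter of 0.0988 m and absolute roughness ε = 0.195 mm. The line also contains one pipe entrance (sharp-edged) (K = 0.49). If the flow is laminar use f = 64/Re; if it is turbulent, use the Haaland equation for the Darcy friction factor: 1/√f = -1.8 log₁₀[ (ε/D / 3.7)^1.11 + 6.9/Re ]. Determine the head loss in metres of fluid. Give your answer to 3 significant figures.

h_f ≈ 0.345 m

A = πD²/4 = π(0.0988)²/4 = 0.007667 m²; mean velocity V = ṁ/(ρA) = 7.12/(1020 · 0.007667) = 0.9105 m/s.
Reynolds number Re = ρVD/μ = 1020 · 0.9105 · 0.0988 / 0.00122 = 7.521e+04.
Re > 4000 → turbulent. Relative roughness ε/D = 0.000195/0.0988 = 0.00197. Haaland: 1/√f = -1.8 log₁₀[(0.00197/3.7)^1.11 + 6.9/7.521e+04] = -1.8 log₁₀[0.000233 + 9.17e-05] = 6.28, so f = 0.02536.
Total minor-loss coefficient ΣK = 1·0.49 = 0.49.
ΔP = [f·L/D + ΣK]·(ρV²/2) = [0.02536·29.9/0.0988 + 0.49]·(1020·0.9105²/2) = [7.674 + 0.49]·422.8 = 3452 Pa.
Head loss h_f = ΔP/(ρg) = 3452/(1020·9.81) = 0.345 m.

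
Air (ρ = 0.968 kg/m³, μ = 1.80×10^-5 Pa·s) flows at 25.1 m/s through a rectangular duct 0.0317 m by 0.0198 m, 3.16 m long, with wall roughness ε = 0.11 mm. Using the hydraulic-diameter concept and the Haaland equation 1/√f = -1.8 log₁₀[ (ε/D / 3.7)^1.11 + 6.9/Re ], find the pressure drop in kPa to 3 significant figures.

Hydraulic diameter D_h = 4A/P = 4·(0.0317·0.0198)/(2·(0.0317+0.0198)) = 0.002511/0.103 = 0.02438 m.
Re = ρVD_h/μ = 0.968·25.1·0.02438/1.8e-05 = 3.29e+04.
ε/D_h = 0.00011/0.02438 = 0.00451; Haaland gives 1/√f = -1.8 log₁₀[0.000583+0.00021] = 5.582, so f = 0.0321.
ΔP = f(L/D_h)(ρV²/2) = 0.0321·3.16/0.02438·304.9 = 1269 Pa.
ΔP = 1.27 kPa.

ΔP ≈ 1.27 kPa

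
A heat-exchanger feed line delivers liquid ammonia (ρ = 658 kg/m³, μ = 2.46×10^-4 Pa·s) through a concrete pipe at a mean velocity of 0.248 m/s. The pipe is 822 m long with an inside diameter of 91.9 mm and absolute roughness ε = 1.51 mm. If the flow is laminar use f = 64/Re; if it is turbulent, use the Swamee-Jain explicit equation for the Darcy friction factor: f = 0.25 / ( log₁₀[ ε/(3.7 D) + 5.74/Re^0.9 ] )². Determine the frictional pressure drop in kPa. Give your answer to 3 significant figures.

Reynolds number Re = ρVD/μ = 658 · 0.248 · 0.0919 / 0.000246 = 6.096e+04.
Re > 4000 → turbulent. Relative roughness ε/D = 0.00151/0.0919 = 0.0164. Swamee-Jain: f = 0.25/(log₁₀[0.0164/3.7 + 5.74/6.096e+04^0.9])² = 0.25/(log₁₀[0.00444 + 0.000283])² = 0.25/(-2.326)² = 0.04622.
Darcy-Weisbach: ΔP = f(L/D)(ρV²/2) = 0.04622·(822/0.0919)·(658·0.248²/2) = 0.04622·8945·20.23 = 8366 Pa.
ΔP = 8366 Pa = 8.37 kPa.

ΔP ≈ 8.37 kPa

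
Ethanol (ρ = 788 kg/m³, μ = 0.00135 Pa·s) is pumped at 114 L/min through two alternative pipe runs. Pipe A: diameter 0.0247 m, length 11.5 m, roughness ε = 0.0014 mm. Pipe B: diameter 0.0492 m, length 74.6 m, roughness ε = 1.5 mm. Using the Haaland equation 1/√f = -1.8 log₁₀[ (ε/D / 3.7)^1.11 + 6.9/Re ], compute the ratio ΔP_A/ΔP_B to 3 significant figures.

ΔP_A/ΔP_B ≈ 1.67

Pipe A: V = Q/A = 0.0019/0.0004792 = 3.965 m/s; Re = 5.717e+04; ε/D = 5.67e-05; Haaland → f = 0.02027; ΔP_A = f(L/D)(ρV²/2) = 5.846e+04 Pa.
Pipe B: V = Q/A = 0.0019/0.001901 = 0.9994 m/s; Re = 2.87e+04; ε/D = 0.0305; Haaland → f = 0.05873; ΔP_B = f(L/D)(ρV²/2) = 3.505e+04 Pa.
ΔP_A/ΔP_B = 5.846e+04/3.505e+04 = 1.67.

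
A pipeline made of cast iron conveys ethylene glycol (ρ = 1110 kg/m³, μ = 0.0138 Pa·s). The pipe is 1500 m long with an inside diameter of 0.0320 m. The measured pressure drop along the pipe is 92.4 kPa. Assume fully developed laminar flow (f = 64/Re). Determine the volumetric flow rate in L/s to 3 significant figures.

Q ≈ 0.115 L/s

For laminar flow, f = 64/Re with Re = ρVD/μ, so Darcy-Weisbach reduces to ΔP = 32μLV/D². Solving for V: V = ΔP·D²/(32μL) = 9.24e+04·(0.032)²/(32·0.0138·1500) = 0.1428 m/s.
Check: Re = ρVD/μ = 1110·0.1428·0.032/0.0138 = 367.7 < 2300, so the laminar assumption holds.
Q = V·A = 0.1428·(π/4·0.032²) = 0.0001149 m³/s = 0.115 L/s.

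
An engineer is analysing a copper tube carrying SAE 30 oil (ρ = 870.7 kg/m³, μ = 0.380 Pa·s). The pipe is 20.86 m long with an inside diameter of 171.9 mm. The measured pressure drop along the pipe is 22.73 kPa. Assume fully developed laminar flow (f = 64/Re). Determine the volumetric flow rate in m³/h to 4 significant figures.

For laminar flow, f = 64/Re with Re = ρVD/μ, so Darcy-Weisbach reduces to ΔP = 32μLV/D². Solving for V: V = ΔP·D²/(32μL) = 2.273e+04·(0.1719)²/(32·0.38·20.86) = 2.648 m/s.
Check: Re = ρVD/μ = 870.7·2.648·0.1719/0.38 = 1043 < 2300, so the laminar assumption holds.
Q = V·A = 2.648·(π/4·0.1719²) = 0.06145 m³/s = 221.2 m³/h.

Q ≈ 221.2 m³/h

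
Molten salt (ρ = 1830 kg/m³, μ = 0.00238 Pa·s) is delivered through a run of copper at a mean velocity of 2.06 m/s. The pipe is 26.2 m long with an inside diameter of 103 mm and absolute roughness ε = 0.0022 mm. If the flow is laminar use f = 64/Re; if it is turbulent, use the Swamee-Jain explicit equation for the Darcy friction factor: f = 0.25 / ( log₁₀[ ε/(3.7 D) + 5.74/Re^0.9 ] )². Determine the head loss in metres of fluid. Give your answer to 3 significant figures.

h_f ≈ 0.899 m

Reynolds number Re = ρVD/μ = 1830 · 2.06 · 0.103 / 0.00238 = 1.631e+05.
Re > 4000 → turbulent. Relative roughness ε/D = 2.2e-06/0.103 = 2.14e-05. Swamee-Jain: f = 0.25/(log₁₀[2.14e-05/3.7 + 5.74/1.631e+05^0.9])² = 0.25/(log₁₀[5.77e-06 + 0.000117])² = 0.25/(-3.911)² = 0.01634.
Darcy-Weisbach: ΔP = f(L/D)(ρV²/2) = 0.01634·(26.2/0.103)·(1830·2.06²/2) = 0.01634·254.4·3883 = 1.614e+04 Pa.
Head loss h_f = ΔP/(ρg) = 1.614e+04/(1830·9.81) = 0.899 m.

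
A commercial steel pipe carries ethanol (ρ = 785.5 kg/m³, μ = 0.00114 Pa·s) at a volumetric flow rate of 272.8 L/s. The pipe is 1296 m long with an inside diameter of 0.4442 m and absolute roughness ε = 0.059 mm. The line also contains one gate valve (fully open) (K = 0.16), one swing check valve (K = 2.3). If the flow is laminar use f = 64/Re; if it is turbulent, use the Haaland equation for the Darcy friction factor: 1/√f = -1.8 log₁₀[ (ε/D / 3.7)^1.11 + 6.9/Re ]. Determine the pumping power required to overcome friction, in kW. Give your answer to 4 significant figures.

Q = 272.8 L/s = 272.8/1000 = 0.2728 m³/s.
Cross-sectional area A = πD²/4 = π(0.4442)²/4 = 0.155 m²; mean velocity V = Q/A = 0.2728/0.155 = 1.76 m/s.
Reynolds number Re = ρVD/μ = 785.5 · 1.76 · 0.4442 / 0.00114 = 5.388e+05.
Re > 4000 → turbulent. Relative roughness ε/D = 5.9e-05/0.4442 = 0.000133. Haaland: 1/√f = -1.8 log₁₀[(0.000133/3.7)^1.11 + 6.9/5.388e+05] = -1.8 log₁₀[1.16e-05 + 1.28e-05] = 8.301, so f = 0.01451.
Total minor-loss coefficient ΣK = 1·0.16 + 1·2.3 = 2.46.
ΔP = [f·L/D + ΣK]·(ρV²/2) = [0.01451·1296/0.4442 + 2.46]·(785.5·1.76²/2) = [42.34 + 2.46]·1217 = 5.453e+04 Pa.
Pumping power P = QΔP = 0.2728·5.453e+04 = 14874 W = 14.87 kW.

P ≈ 14.87 kW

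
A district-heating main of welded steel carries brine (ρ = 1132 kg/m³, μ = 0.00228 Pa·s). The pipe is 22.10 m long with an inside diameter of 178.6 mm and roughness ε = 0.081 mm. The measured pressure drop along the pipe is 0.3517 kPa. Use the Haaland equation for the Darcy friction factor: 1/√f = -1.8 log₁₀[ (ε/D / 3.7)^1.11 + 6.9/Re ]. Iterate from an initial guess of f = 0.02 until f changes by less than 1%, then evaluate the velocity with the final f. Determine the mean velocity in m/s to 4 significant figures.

Rearranging Darcy-Weisbach: V = √(2·ΔP·D/(f·L·ρ)). With ε/D = 8.1e-05/0.1786 = 0.000454, iterate starting from f = 0.02:
  f = 0.02 → V = √(2·351.7·0.1786/(0.02·22.1·1132)) = 0.5011 m/s; Re = ρVD/μ = 4.443e+04; f → 0.02258
  f = 0.02258 → V = 0.4716 m/s; Re = 4.182e+04; f → 0.02283
  f = 0.02283 → V = 0.469 m/s; Re = 4.159e+04; f → 0.02285
Converged (Δf/f < 1%). With the final f = 0.02285: V = √(2·351.7·0.1786/(0.02285·22.1·1132)) = 0.4687 m/s.

V ≈ 0.4687 m/s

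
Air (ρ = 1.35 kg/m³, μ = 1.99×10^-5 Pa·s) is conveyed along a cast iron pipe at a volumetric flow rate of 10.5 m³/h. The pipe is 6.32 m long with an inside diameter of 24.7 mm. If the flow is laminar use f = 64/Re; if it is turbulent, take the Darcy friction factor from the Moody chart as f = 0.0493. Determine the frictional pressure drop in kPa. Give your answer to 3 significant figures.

Q = 10.5 m³/h = 10.5/3600 = 0.002917 m³/s.
Cross-sectional area A = πD²/4 = π(0.0247)²/4 = 0.0004792 m²; mean velocity V = Q/A = 0.002917/0.0004792 = 6.087 m/s.
Reynolds number Re = ρVD/μ = 1.35 · 6.087 · 0.0247 / 1.99e-05 = 1.02e+04.
Re > 4000 → turbulent; use the Moody-chart value f = 0.0493.
Darcy-Weisbach: ΔP = f(L/D)(ρV²/2) = 0.0493·(6.32/0.0247)·(1.35·6.087²/2) = 0.0493·255.9·25.01 = 315.5 Pa.
ΔP = 315.5 Pa = 0.315 kPa.

ΔP ≈ 0.315 kPa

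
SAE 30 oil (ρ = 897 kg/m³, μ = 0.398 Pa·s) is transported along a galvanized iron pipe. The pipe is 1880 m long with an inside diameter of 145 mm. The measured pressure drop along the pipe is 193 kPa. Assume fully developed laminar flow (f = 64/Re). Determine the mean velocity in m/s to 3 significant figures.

V ≈ 0.169 m/s

For laminar flow, f = 64/Re with Re = ρVD/μ, so Darcy-Weisbach reduces to ΔP = 32μLV/D². Solving for V: V = ΔP·D²/(32μL) = 1.93e+05·(0.145)²/(32·0.398·1880) = 0.1695 m/s.
Check: Re = ρVD/μ = 897·0.1695·0.145/0.398 = 55.38 < 2300, so the laminar assumption holds.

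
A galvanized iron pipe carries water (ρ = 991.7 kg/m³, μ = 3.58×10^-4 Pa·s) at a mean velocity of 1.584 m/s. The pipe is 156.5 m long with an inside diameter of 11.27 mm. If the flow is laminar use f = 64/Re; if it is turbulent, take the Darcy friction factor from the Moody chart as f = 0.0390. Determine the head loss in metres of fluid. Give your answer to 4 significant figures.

h_f ≈ 69.26 m

Reynolds number Re = ρVD/μ = 991.7 · 1.584 · 0.01127 / 0.000358 = 4.945e+04.
Re > 4000 → turbulent; use the Moody-chart value f = 0.0390.
Darcy-Weisbach: ΔP = f(L/D)(ρV²/2) = 0.039·(156.5/0.01127)·(991.7·1.584²/2) = 0.039·1.389e+04·1244 = 6.738e+05 Pa.
Head loss h_f = ΔP/(ρg) = 6.738e+05/(991.7·9.81) = 69.26 m.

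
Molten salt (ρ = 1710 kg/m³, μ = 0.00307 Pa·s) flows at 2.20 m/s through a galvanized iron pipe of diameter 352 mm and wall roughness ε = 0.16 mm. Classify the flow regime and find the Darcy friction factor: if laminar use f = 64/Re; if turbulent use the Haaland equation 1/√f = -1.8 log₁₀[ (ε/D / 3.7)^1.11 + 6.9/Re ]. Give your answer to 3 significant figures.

Re = ρVD/μ = 1710·2.2·0.352/0.00307 = 4.313e+05.
Re > 4000 → turbulent. ε/D = 0.00016/0.352 = 0.000455; Haaland: 1/√f = -1.8 log₁₀[4.56e-05 + 1.6e-05] = 7.578, so f = 0.01741.

f ≈ 0.0174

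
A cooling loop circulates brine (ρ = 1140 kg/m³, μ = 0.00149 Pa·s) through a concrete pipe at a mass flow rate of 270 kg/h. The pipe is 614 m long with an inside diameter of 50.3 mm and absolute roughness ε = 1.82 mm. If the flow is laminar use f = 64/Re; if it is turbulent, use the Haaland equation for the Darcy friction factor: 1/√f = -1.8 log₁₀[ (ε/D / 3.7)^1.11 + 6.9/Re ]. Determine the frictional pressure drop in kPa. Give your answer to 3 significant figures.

ṁ = 270 kg/h = 270/3600 = 0.075 kg/s.
A = πD²/4 = π(0.0503)²/4 = 0.001987 m²; mean velocity V = ṁ/(ρA) = 0.075/(1140 · 0.001987) = 0.03311 m/s.
Reynolds number Re = ρVD/μ = 1140 · 0.03311 · 0.0503 / 0.00149 = 1274.
Re < 2300 → laminar flow, so f = 64/Re = 64/1274 = 0.05023 (the turbulent correlation is not needed).
Darcy-Weisbach: ΔP = f(L/D)(ρV²/2) = 0.05023·(614/0.0503)·(1140·0.03311²/2) = 0.05023·1.221e+04·0.6248 = 383.1 Pa.
ΔP = 383.1 Pa = 0.383 kPa.

ΔP ≈ 0.383 kPa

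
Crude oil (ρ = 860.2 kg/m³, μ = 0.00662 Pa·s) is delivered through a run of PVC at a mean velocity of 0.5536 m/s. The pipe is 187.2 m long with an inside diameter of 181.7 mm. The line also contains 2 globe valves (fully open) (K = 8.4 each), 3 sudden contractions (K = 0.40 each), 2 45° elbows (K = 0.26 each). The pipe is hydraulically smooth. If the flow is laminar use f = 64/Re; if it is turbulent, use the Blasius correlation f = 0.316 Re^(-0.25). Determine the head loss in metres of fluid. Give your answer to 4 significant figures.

h_f ≈ 0.7649 m

Reynolds number Re = ρVD/μ = 860.2 · 0.5536 · 0.1817 / 0.00662 = 1.307e+04.
Re > 4000 → turbulent. Smooth-pipe (Blasius): f = 0.316 Re^(-0.25) = 0.316/(1.307e+04)^0.25 = 0.02955.
Total minor-loss coefficient ΣK = 2·8.4 + 3·0.4 + 2·0.26 = 18.5.
ΔP = [f·L/D + ΣK]·(ρV²/2) = [0.02955·187.2/0.1817 + 18.5]·(860.2·0.5536²/2) = [30.45 + 18.5]·131.8 = 6455 Pa.
Head loss h_f = ΔP/(ρg) = 6455/(860.2·9.81) = 0.7649 m.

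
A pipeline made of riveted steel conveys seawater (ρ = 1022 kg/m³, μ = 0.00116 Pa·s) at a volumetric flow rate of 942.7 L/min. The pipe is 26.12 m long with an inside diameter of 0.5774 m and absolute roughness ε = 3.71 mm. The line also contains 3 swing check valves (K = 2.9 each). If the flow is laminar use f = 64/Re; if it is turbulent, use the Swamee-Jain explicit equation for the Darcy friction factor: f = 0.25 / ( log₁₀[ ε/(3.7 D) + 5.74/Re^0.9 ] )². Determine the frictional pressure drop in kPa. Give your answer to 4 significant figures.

Q = 942.7 L/min = 942.7/60000 = 0.01571 m³/s.
Cross-sectional area A = πD²/4 = π(0.5774)²/4 = 0.2618 m²; mean velocity V = Q/A = 0.01571/0.2618 = 0.06 m/s.
Reynolds number Re = ρVD/μ = 1022 · 0.06 · 0.5774 / 0.00116 = 3.052e+04.
Re > 4000 → turbulent. Relative roughness ε/D = 0.00371/0.5774 = 0.00643. Swamee-Jain: f = 0.25/(log₁₀[0.00643/3.7 + 5.74/3.052e+04^0.9])² = 0.25/(log₁₀[0.00174 + 0.000528])² = 0.25/(-2.645)² = 0.03573.
Total minor-loss coefficient ΣK = 3·2.9 = 8.7.
ΔP = [f·L/D + ΣK]·(ρV²/2) = [0.03573·26.12/0.5774 + 8.7]·(1022·0.06²/2) = [1.617 + 8.7]·1.84 = 18.98 Pa.
ΔP = 18.98 Pa = 0.01898 kPa.

ΔP ≈ 0.01898 kPa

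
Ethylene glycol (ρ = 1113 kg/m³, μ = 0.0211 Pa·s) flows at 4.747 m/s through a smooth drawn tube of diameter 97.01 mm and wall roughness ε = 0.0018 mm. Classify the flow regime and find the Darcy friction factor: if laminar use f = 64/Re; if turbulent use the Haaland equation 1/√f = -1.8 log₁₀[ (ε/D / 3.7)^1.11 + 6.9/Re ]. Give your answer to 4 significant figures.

f ≈ 0.02457

Re = ρVD/μ = 1113·4.747·0.09701/0.0211 = 2.429e+04.
Re > 4000 → turbulent. ε/D = 1.8e-06/0.09701 = 1.86e-05; Haaland: 1/√f = -1.8 log₁₀[1.31e-06 + 0.000284] = 6.38, so f = 0.02457.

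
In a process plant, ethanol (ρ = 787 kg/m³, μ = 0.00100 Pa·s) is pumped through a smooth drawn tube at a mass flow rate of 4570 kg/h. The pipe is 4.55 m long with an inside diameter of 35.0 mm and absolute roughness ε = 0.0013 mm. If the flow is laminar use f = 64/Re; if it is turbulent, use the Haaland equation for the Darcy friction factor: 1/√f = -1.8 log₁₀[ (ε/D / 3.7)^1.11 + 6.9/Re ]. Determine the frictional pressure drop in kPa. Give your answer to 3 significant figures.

ṁ = 4570 kg/h = 4570/3600 = 1.269 kg/s.
A = πD²/4 = π(0.035)²/4 = 0.0009621 m²; mean velocity V = ṁ/(ρA) = 1.269/(787 · 0.0009621) = 1.677 m/s.
Reynolds number Re = ρVD/μ = 787 · 1.677 · 0.035 / 0.001 = 4.618e+04.
Re > 4000 → turbulent. Relative roughness ε/D = 1.3e-06/0.035 = 3.71e-05. Haaland: 1/√f = -1.8 log₁₀[(3.71e-05/3.7)^1.11 + 6.9/4.618e+04] = -1.8 log₁₀[2.83e-06 + 0.000149] = 6.871, so f = 0.02118.
Darcy-Weisbach: ΔP = f(L/D)(ρV²/2) = 0.02118·(4.55/0.035)·(787·1.677²/2) = 0.02118·130·1106 = 3045 Pa.
ΔP = 3045 Pa = 3.05 kPa.

ΔP ≈ 3.05 kPa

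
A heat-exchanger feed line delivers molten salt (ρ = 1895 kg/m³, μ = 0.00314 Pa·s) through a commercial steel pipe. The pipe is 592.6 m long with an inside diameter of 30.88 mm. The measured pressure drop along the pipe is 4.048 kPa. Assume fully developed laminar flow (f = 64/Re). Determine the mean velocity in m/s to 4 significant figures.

For laminar flow, f = 64/Re with Re = ρVD/μ, so Darcy-Weisbach reduces to ΔP = 32μLV/D². Solving for V: V = ΔP·D²/(32μL) = 4048·(0.03088)²/(32·0.00314·592.6) = 0.06483 m/s.
Check: Re = ρVD/μ = 1895·0.06483·0.03088/0.00314 = 1208 < 2300, so the laminar assumption holds.

V ≈ 0.06483 m/s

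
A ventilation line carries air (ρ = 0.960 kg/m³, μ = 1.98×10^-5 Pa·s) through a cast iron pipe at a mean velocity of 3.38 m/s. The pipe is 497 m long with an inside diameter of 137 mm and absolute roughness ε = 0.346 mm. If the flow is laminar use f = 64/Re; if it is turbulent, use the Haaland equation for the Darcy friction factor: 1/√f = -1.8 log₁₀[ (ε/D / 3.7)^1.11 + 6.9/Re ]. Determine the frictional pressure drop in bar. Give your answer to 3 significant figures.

ΔP ≈ 0.00595 bar

Reynolds number Re = ρVD/μ = 0.96 · 3.38 · 0.137 / 1.98e-05 = 2.245e+04.
Re > 4000 → turbulent. Relative roughness ε/D = 0.000346/0.137 = 0.00253. Haaland: 1/√f = -1.8 log₁₀[(0.00253/3.7)^1.11 + 6.9/2.245e+04] = -1.8 log₁₀[0.000306 + 0.000307] = 5.782, so f = 0.02991.
Darcy-Weisbach: ΔP = f(L/D)(ρV²/2) = 0.02991·(497/0.137)·(0.96·3.38²/2) = 0.02991·3628·5.484 = 595.1 Pa.
ΔP = 595.1 Pa = 0.00595 bar.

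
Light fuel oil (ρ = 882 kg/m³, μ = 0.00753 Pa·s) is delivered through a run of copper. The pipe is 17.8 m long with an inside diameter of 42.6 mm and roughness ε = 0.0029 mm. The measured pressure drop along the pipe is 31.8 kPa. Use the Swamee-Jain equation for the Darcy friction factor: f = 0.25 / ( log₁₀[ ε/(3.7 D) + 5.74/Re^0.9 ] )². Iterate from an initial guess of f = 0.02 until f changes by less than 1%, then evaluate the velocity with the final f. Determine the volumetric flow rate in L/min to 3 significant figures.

Rearranging Darcy-Weisbach: V = √(2·ΔP·D/(f·L·ρ)). With ε/D = 2.9e-06/0.0426 = 6.81e-05, iterate starting from f = 0.02:
  f = 0.02 → V = √(2·3.18e+04·0.0426/(0.02·17.8·882)) = 2.937 m/s; Re = ρVD/μ = 1.466e+04; f → 0.0281
  f = 0.0281 → V = 2.478 m/s; Re = 1.237e+04; f → 0.02937
  f = 0.02937 → V = 2.424 m/s; Re = 1.209e+04; f → 0.02954
Converged (Δf/f < 1%). With the final f = 0.02954: V = √(2·3.18e+04·0.0426/(0.02954·17.8·882)) = 2.417 m/s.
Q = V·A = 2.417·(π/4·0.0426²) = 0.003445 m³/s = 207 L/min.

Q ≈ 207 L/min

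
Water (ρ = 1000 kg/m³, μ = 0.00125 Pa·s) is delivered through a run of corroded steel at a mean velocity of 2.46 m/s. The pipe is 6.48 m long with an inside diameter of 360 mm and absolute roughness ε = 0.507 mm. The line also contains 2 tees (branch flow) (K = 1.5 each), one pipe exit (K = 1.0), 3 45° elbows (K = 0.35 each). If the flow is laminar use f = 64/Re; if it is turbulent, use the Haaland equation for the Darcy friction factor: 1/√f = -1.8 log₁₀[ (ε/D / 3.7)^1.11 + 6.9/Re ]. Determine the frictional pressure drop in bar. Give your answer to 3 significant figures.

ΔP ≈ 0.165 bar

Reynolds number Re = ρVD/μ = 1000 · 2.46 · 0.36 / 0.00125 = 7.085e+05.
Re > 4000 → turbulent. Relative roughness ε/D = 0.000507/0.36 = 0.00141. Haaland: 1/√f = -1.8 log₁₀[(0.00141/3.7)^1.11 + 6.9/7.085e+05] = -1.8 log₁₀[0.00016 + 9.74e-06] = 6.786, so f = 0.02172.
Total minor-loss coefficient ΣK = 2·1.5 + 1·1 + 3·0.35 = 5.05.
ΔP = [f·L/D + ΣK]·(ρV²/2) = [0.02172·6.48/0.36 + 5.05]·(1000·2.46²/2) = [0.3909 + 5.05]·3026 = 1.646e+04 Pa.
ΔP = 1.646e+04 Pa = 0.165 bar.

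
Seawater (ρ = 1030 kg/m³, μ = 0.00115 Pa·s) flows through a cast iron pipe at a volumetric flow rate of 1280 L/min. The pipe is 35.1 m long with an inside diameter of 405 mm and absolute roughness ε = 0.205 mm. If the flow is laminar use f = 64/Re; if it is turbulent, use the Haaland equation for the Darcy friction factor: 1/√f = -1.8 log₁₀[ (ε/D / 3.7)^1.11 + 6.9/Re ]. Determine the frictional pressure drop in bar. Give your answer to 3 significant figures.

Q = 1280 L/min = 1280/60000 = 0.02133 m³/s.
Cross-sectional area A = πD²/4 = π(0.405)²/4 = 0.1288 m²; mean velocity V = Q/A = 0.02133/0.1288 = 0.1656 m/s.
Reynolds number Re = ρVD/μ = 1030 · 0.1656 · 0.405 / 0.00115 = 6.007e+04.
Re > 4000 → turbulent. Relative roughness ε/D = 0.000205/0.405 = 0.000506. Haaland: 1/√f = -1.8 log₁₀[(0.000506/3.7)^1.11 + 6.9/6.007e+04] = -1.8 log₁₀[5.14e-05 + 0.000115] = 6.802, so f = 0.02161.
Darcy-Weisbach: ΔP = f(L/D)(ρV²/2) = 0.02161·(35.1/0.405)·(1030·0.1656²/2) = 0.02161·86.67·14.12 = 26.45 Pa.
ΔP = 26.45 Pa = 2.65×10^-4 bar.

ΔP ≈ 2.65×10^-4 bar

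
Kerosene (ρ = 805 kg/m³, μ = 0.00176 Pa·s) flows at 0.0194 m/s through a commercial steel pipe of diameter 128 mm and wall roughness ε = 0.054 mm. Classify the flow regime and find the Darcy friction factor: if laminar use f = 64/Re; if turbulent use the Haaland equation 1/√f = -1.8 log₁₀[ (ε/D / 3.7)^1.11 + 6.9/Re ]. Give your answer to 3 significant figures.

Re = ρVD/μ = 805·0.0194·0.128/0.00176 = 1136.
Re < 2300 → laminar, so f = 64/Re = 0.05635 (roughness is irrelevant in laminar flow).

f ≈ 0.0563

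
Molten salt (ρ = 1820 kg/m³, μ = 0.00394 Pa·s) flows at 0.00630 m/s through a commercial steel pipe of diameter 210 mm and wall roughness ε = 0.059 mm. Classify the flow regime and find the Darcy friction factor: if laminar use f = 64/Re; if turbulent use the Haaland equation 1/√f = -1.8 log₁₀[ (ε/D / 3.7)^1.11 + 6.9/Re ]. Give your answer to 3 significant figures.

f ≈ 0.105

Re = ρVD/μ = 1820·0.0063·0.21/0.00394 = 611.1.
Re < 2300 → laminar, so f = 64/Re = 0.1047 (roughness is irrelevant in laminar flow).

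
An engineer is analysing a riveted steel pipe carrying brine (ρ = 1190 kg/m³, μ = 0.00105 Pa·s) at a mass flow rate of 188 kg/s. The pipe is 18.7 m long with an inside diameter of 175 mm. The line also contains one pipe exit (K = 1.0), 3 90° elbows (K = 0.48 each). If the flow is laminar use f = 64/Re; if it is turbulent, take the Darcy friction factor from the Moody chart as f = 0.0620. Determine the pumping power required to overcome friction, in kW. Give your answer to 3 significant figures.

A = πD²/4 = π(0.175)²/4 = 0.02405 m²; mean velocity V = ṁ/(ρA) = 188/(1190 · 0.02405) = 6.568 m/s.
Reynolds number Re = ρVD/μ = 1190 · 6.568 · 0.175 / 0.00105 = 1.303e+06.
Re > 4000 → turbulent; use the Moody-chart value f = 0.0620.
Total minor-loss coefficient ΣK = 1·1 + 3·0.48 = 2.44.
ΔP = [f·L/D + ΣK]·(ρV²/2) = [0.062·18.7/0.175 + 2.44]·(1190·6.568²/2) = [6.625 + 2.44]·2.567e+04 = 2.327e+05 Pa.
Q = ṁ/ρ = 188/1190 = 0.158 m³/s.
Pumping power P = QΔP = 0.158·2.327e+05 = 36760 W = 36.8 kW.

P ≈ 36.8 kW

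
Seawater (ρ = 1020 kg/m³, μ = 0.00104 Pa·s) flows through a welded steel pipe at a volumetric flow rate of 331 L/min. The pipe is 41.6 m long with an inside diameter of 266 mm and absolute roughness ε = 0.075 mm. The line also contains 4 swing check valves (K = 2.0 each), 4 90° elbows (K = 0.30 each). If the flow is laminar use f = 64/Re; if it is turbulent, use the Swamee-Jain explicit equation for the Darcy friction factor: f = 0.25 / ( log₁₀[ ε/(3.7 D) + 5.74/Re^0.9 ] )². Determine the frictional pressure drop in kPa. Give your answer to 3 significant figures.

ΔP ≈ 0.0659 kPa

Q = 331 L/min = 331/60000 = 0.005517 m³/s.
Cross-sectional area A = πD²/4 = π(0.266)²/4 = 0.05557 m²; mean velocity V = Q/A = 0.005517/0.05557 = 0.09927 m/s.
Reynolds number Re = ρVD/μ = 1020 · 0.09927 · 0.266 / 0.00104 = 2.59e+04.
Re > 4000 → turbulent. Relative roughness ε/D = 7.5e-05/0.266 = 0.000282. Swamee-Jain: f = 0.25/(log₁₀[0.000282/3.7 + 5.74/2.59e+04^0.9])² = 0.25/(log₁₀[7.62e-05 + 0.000612])² = 0.25/(-3.162)² = 0.025.
Total minor-loss coefficient ΣK = 4·2 + 4·0.3 = 9.2.
ΔP = [f·L/D + ΣK]·(ρV²/2) = [0.025·41.6/0.266 + 9.2]·(1020·0.09927²/2) = [3.91 + 9.2]·5.026 = 65.89 Pa.
ΔP = 65.89 Pa = 0.0659 kPa.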